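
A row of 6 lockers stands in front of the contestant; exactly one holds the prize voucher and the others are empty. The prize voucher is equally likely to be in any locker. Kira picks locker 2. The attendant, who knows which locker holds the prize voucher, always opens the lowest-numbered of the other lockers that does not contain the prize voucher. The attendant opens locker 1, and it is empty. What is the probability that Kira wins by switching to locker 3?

Apply Bayes' rule, conditioning on where the prize voucher actually is.
If it is in locker 1 (prior 1/6): the attendant opened locker 1, so this case is ruled out; weight (1/6)·0 = 0.
If it is in any of lockers 2, 3, 4, 5, and 6 (prior 1/6 each): locker 1 is the lowest-numbered option available, probability 1; weight (1/6)·1 = 1/6 each.
The weights sum to 5/6.
So P(the prize voucher in locker 3 | the attendant opened locker 1) = (1/6) / (5/6) = 1/5.

1/5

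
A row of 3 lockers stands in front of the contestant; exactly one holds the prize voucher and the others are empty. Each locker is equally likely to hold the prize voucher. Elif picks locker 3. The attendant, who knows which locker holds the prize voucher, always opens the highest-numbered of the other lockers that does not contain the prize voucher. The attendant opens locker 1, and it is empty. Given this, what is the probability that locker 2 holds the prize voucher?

1

Apply Bayes' rule, conditioning on where the prize voucher actually is.
If it is in locker 1 (prior 1/3): the attendant opened locker 1, so this case is ruled out; weight (1/3)·0 = 0.
If it is in locker 2 (prior 1/3): locker 1 is the highest-numbered option available, probability 1; weight (1/3)·1 = 1/3.
If it is in locker 3 (prior 1/3): the attendant would have opened locker 2 instead, probability 0; weight (1/3)·0 = 0.
The weights sum to 1/3.
So P(the prize voucher in locker 2 | the attendant opened locker 1) = (1/3) / (1/3) = 1.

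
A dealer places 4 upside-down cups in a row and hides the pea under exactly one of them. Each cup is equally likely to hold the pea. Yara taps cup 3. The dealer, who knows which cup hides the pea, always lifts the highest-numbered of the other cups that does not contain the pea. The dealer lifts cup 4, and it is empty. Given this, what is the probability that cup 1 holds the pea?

Consider each possible location of the pea in turn.
If it is under any of cups 1, 2, and 3 (prior 1/4 each): cup 4 is the highest-numbered option available, probability 1; weight (1/4)·1 = 1/4 each.
If it is under cup 4 (prior 1/4): the dealer opened cup 4, so this case is ruled out; weight (1/4)·0 = 0.
The weights sum to 3/4.
So P(the pea under cup 1 | the dealer opened cup 4) = (1/4) / (3/4) = 1/3.

1/3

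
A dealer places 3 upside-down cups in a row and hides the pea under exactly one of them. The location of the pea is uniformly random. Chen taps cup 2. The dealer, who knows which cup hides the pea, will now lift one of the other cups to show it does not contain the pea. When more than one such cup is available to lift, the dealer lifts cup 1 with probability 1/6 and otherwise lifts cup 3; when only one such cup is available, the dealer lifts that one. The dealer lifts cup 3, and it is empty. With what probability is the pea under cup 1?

Condition on the true location of the pea.
If it is under cup 1 (prior 1/3): only cup 3 is available, probability 1; weight (1/3)·1 = 1/3.
If it is under cup 2 (prior 1/3): cup 1 is available but not opened, probability 5/6; weight (1/3)·(5/6) = 5/18.
If it is under cup 3 (prior 1/3): the dealer opened cup 3, so this case is ruled out; weight (1/3)·0 = 0.
The weights sum to 11/18.
So P(the pea under cup 1 | the dealer opened cup 3) = (1/3) / (11/18) = 6/11.

6/11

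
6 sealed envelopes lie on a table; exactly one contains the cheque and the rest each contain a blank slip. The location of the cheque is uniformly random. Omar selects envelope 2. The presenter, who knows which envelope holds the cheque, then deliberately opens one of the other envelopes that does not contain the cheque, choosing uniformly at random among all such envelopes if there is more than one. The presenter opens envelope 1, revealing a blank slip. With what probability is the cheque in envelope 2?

Apply Bayes' rule, conditioning on where the cheque actually is.
If it is in envelope 1 (prior 1/6): the presenter opened envelope 1, so this case is ruled out; weight (1/6)·0 = 0.
If it is in envelope 2 (prior 1/6): the presenter has 5 equally likely choices, so probability 1/5; weight (1/6)·(1/5) = 1/30.
If it is in any of envelopes 3, 4, 5, and 6 (prior 1/6 each): the presenter has 4 equally likely choices, so probability 1/4; weight (1/6)·(1/4) = 1/24 each.
The weights sum to 1/5.
So P(the cheque in envelope 2 | the presenter opened envelope 1) = (1/30) / (1/5) = 1/6.

1/6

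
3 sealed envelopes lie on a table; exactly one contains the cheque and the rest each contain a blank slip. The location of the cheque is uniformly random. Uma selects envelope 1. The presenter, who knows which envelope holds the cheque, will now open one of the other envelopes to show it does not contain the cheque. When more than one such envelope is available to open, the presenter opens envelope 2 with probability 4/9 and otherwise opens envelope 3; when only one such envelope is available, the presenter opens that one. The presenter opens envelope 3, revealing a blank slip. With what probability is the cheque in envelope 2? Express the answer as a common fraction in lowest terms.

Consider each possible location of the cheque in turn.
If it is in envelope 1 (prior 1/3): envelope 2 is available but not opened, probability 5/9; weight (1/3)·(5/9) = 5/27.
If it is in envelope 2 (prior 1/3): only envelope 3 is available, probability 1; weight (1/3)·1 = 1/3.
If it is in envelope 3 (prior 1/3): the presenter opened envelope 3, so this case is ruled out; weight (1/3)·0 = 0.
The weights sum to 14/27.
So P(the cheque in envelope 2 | the presenter opened envelope 3) = (1/3) / (14/27) = 9/14.

9/14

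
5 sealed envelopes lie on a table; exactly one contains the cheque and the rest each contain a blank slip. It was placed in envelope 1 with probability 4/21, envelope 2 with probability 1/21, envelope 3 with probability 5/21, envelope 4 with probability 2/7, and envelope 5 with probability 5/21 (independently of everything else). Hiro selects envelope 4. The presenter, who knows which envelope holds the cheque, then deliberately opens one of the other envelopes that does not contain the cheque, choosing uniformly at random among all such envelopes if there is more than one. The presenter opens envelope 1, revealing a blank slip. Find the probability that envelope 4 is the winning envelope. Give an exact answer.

Apply Bayes' rule, conditioning on where the cheque actually is.
If it is in envelope 1 (prior 4/21): the presenter opened envelope 1, so this case is ruled out; weight (4/21)·0 = 0.
If it is in envelope 2 (prior 1/21): the presenter has 3 equally likely choices, so probability 1/3; weight (1/21)·(1/3) = 1/63.
If it is in either of envelopes 3 and 5 (prior 5/21 each): the presenter has 3 equally likely choices, so probability 1/3; weight (5/21)·(1/3) = 5/63 each.
If it is in envelope 4 (prior 2/7): the presenter has 4 equally likely choices, so probability 1/4; weight (2/7)·(1/4) = 1/14.
The weights sum to 31/126.
So P(the cheque in envelope 4 | the presenter opened envelope 1) = (1/14) / (31/126) = 9/31.

9/31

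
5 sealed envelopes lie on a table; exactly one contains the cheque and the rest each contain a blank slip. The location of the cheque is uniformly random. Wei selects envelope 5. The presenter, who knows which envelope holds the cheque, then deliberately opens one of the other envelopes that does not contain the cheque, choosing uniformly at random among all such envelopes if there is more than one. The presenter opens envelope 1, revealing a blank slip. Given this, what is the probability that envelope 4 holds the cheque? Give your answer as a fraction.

4/15

Consider each possible location of the cheque in turn.
If it is in envelope 1 (prior 1/5): the presenter opened envelope 1, so this case is ruled out; weight (1/5)·0 = 0.
If it is in any of envelopes 2, 3, and 4 (prior 1/5 each): the presenter has 3 equally likely choices, so probability 1/3; weight (1/5)·(1/3) = 1/15 each.
If it is in envelope 5 (prior 1/5): the presenter has 4 equally likely choices, so probability 1/4; weight (1/5)·(1/4) = 1/20.
The weights sum to 1/4.
So P(the cheque in envelope 4 | the presenter opened envelope 1) = (1/15) / (1/4) = 4/15.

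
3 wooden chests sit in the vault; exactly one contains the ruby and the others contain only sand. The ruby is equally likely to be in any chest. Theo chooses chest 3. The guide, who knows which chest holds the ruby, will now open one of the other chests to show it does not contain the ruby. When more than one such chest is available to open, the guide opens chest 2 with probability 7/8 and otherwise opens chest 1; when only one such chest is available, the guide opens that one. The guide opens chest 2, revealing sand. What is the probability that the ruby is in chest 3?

Apply Bayes' rule, conditioning on where the ruby actually is.
If it is in chest 1 (prior 1/3): only chest 2 is available, probability 1; weight (1/3)·1 = 1/3.
If it is in chest 2 (prior 1/3): the guide opened chest 2, so this case is ruled out; weight (1/3)·0 = 0.
If it is in chest 3 (prior 1/3): chest 2 is available, opened with probability 7/8; weight (1/3)·(7/8) = 7/24.
The weights sum to 5/8.
So P(the ruby in chest 3 | the guide opened chest 2) = (7/24) / (5/8) = 7/15.

7/15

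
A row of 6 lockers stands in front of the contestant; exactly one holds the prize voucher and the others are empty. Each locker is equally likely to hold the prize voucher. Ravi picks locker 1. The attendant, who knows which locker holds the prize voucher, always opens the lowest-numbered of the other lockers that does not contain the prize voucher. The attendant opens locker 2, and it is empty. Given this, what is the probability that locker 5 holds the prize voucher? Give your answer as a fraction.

1/5

Apply Bayes' rule, conditioning on where the prize voucher actually is.
If it is in any of lockers 1, 3, 4, 5, and 6 (prior 1/6 each): locker 2 is the lowest-numbered option available, probability 1; weight (1/6)·1 = 1/6 each.
If it is in locker 2 (prior 1/6): the attendant opened locker 2, so this case is ruled out; weight (1/6)·0 = 0.
The weights sum to 5/6.
So P(the prize voucher in locker 5 | the attendant opened locker 2) = (1/6) / (5/6) = 1/5.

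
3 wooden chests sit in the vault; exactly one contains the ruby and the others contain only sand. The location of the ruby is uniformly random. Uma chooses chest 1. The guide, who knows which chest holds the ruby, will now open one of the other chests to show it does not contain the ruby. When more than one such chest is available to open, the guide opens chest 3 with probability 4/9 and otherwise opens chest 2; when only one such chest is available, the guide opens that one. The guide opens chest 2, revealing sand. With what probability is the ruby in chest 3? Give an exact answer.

9/14

Consider each possible location of the ruby in turn.
If it is in chest 1 (prior 1/3): chest 3 is available but not opened, probability 5/9; weight (1/3)·(5/9) = 5/27.
If it is in chest 2 (prior 1/3): the guide opened chest 2, so this case is ruled out; weight (1/3)·0 = 0.
If it is in chest 3 (prior 1/3): only chest 2 is available, probability 1; weight (1/3)·1 = 1/3.
The weights sum to 14/27.
So P(the ruby in chest 3 | the guide opened chest 2) = (1/3) / (14/27) = 9/14.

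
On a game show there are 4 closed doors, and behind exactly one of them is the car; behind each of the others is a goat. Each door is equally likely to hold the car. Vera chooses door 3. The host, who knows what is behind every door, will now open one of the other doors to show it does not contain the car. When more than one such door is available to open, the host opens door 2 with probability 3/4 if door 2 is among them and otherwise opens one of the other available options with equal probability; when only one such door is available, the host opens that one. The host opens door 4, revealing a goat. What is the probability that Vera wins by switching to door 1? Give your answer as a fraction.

2/7

Consider each possible location of the car in turn.
If it is behind door 1 (prior 1/4): door 2 is available but not opened, probability 1/4; weight (1/4)·(1/4) = 1/16.
If it is behind door 2 (prior 1/4): door 2 holds the prize so is unavailable; the host chooses uniformly among the 2 others, probability 1/2; weight (1/4)·(1/2) = 1/8.
If it is behind door 3 (prior 1/4): door 2 is available but not opened; door 4 gets probability (1 − 3/4)/2 = 1/8; weight (1/4)·(1/8) = 1/32.
If it is behind door 4 (prior 1/4): the host opened door 4, so this case is ruled out; weight (1/4)·0 = 0.
The weights sum to 7/32.
So P(the car behind door 1 | the host opened door 4) = (1/16) / (7/32) = 2/7.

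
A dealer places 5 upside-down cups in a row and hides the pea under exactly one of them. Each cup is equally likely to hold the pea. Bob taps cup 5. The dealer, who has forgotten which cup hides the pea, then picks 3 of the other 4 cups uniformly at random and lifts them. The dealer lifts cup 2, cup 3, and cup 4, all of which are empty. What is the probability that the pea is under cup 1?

1/2

Consider each possible location of the pea in turn.
If it is under either of cups 1 and 5 (prior 1/5 each): the dealer picks exactly this set with probability 1/4 regardless, and none is the prize; weight (1/5)·(1/4) = 1/20 each.
If it is under any of cups 2, 3, and 4 (prior 1/5 each): that cup was opened and seen not to hold the prize — ruled out; weight (1/5)·0 = 0 each.
The weights sum to 1/10.
So P(the pea under cup 1 | the dealer opened cup 2, cup 3, and cup 4) = (1/20) / (1/10) = 1/2.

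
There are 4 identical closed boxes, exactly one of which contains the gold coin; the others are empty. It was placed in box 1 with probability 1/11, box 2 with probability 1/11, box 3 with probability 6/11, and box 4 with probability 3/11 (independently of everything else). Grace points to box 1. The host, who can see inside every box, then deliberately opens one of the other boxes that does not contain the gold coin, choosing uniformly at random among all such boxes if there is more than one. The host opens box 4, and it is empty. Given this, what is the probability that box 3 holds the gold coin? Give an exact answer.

18/23

Condition on the true location of the gold coin.
If it is in box 1 (prior 1/11): the host has 3 equally likely choices, so probability 1/3; weight (1/11)·(1/3) = 1/33.
If it is in box 2 (prior 1/11): the host has 2 equally likely choices, so probability 1/2; weight (1/11)·(1/2) = 1/22.
If it is in box 3 (prior 6/11): the host has 2 equally likely choices, so probability 1/2; weight (6/11)·(1/2) = 3/11.
If it is in box 4 (prior 3/11): the host opened box 4, so this case is ruled out; weight (3/11)·0 = 0.
The weights sum to 23/66.
So P(the gold coin in box 3 | the host opened box 4) = (3/11) / (23/66) = 18/23.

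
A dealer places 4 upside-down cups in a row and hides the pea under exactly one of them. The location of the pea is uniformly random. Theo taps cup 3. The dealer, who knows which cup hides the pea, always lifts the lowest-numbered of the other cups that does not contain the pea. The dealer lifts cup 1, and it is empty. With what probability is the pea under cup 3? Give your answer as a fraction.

1/3

Apply Bayes' rule, conditioning on where the pea actually is.
If it is under cup 1 (prior 1/4): the dealer opened cup 1, so this case is ruled out; weight (1/4)·0 = 0.
If it is under any of cups 2, 3, and 4 (prior 1/4 each): cup 1 is the lowest-numbered option available, probability 1; weight (1/4)·1 = 1/4 each.
The weights sum to 3/4.
So P(the pea under cup 3 | the dealer opened cup 1) = (1/4) / (3/4) = 1/3.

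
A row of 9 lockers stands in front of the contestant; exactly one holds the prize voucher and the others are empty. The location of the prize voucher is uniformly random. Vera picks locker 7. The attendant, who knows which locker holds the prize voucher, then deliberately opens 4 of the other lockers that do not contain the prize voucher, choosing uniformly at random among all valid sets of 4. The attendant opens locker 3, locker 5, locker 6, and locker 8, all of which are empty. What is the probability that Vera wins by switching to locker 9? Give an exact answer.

2/9

Consider each possible location of the prize voucher in turn.
If it is in any of lockers 1, 2, 4, and 9 (prior 1/9 each): the attendant has 35 equally likely choices, so probability 1/35; weight (1/9)·(1/35) = 1/315 each.
If it is in any of lockers 3, 5, 6, and 8 (prior 1/9 each): that locker was opened and seen not to hold the prize — ruled out; weight (1/9)·0 = 0 each.
If it is in locker 7 (prior 1/9): the attendant has 70 equally likely choices, so probability 1/70; weight (1/9)·(1/70) = 1/630.
The weights sum to 1/70.
So P(the prize voucher in locker 9 | the attendant opened locker 3, locker 5, locker 6, and locker 8) = (1/315) / (1/70) = 2/9.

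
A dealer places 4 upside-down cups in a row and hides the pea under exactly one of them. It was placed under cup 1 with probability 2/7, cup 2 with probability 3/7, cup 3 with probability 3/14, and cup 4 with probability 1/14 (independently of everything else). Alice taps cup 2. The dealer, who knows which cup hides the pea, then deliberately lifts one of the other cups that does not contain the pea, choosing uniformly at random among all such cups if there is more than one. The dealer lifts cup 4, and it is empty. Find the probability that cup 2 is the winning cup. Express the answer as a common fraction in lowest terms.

4/11

Condition on the true location of the pea.
If it is under cup 1 (prior 2/7): the dealer has 2 equally likely choices, so probability 1/2; weight (2/7)·(1/2) = 1/7.
If it is under cup 2 (prior 3/7): the dealer has 3 equally likely choices, so probability 1/3; weight (3/7)·(1/3) = 1/7.
If it is under cup 3 (prior 3/14): the dealer has 2 equally likely choices, so probability 1/2; weight (3/14)·(1/2) = 3/28.
If it is under cup 4 (prior 1/14): the dealer opened cup 4, so this case is ruled out; weight (1/14)·0 = 0.
The weights sum to 11/28.
So P(the pea under cup 2 | the dealer opened cup 4) = (1/7) / (11/28) = 4/11.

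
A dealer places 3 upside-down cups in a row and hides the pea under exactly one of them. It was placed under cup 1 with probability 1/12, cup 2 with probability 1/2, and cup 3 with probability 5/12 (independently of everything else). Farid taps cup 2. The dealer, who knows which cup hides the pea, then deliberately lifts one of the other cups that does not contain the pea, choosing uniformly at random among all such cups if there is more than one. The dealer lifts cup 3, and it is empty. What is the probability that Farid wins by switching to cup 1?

1/4

Consider each possible location of the pea in turn.
If it is under cup 1 (prior 1/12): the dealer has no choice, probability 1; weight (1/12)·1 = 1/12.
If it is under cup 2 (prior 1/2): the dealer has 2 equally likely choices, so probability 1/2; weight (1/2)·(1/2) = 1/4.
If it is under cup 3 (prior 5/12): the dealer opened cup 3, so this case is ruled out; weight (5/12)·0 = 0.
The weights sum to 1/3.
So P(the pea under cup 1 | the dealer opened cup 3) = (1/12) / (1/3) = 1/4.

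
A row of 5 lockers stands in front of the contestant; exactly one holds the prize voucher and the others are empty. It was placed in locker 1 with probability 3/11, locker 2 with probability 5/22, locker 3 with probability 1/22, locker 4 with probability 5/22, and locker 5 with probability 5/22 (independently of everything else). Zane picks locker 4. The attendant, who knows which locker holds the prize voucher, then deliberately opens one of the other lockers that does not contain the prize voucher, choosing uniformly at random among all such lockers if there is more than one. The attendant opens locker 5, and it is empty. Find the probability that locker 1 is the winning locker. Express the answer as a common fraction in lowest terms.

8/21

Condition on the true location of the prize voucher.
If it is in locker 1 (prior 3/11): the attendant has 3 equally likely choices, so probability 1/3; weight (3/11)·(1/3) = 1/11.
If it is in locker 2 (prior 5/22): the attendant has 3 equally likely choices, so probability 1/3; weight (5/22)·(1/3) = 5/66.
If it is in locker 3 (prior 1/22): the attendant has 3 equally likely choices, so probability 1/3; weight (1/22)·(1/3) = 1/66.
If it is in locker 4 (prior 5/22): the attendant has 4 equally likely choices, so probability 1/4; weight (5/22)·(1/4) = 5/88.
If it is in locker 5 (prior 5/22): the attendant opened locker 5, so this case is ruled out; weight (5/22)·0 = 0.
The weights sum to 21/88.
So P(the prize voucher in locker 1 | the attendant opened locker 5) = (1/11) / (21/88) = 8/21.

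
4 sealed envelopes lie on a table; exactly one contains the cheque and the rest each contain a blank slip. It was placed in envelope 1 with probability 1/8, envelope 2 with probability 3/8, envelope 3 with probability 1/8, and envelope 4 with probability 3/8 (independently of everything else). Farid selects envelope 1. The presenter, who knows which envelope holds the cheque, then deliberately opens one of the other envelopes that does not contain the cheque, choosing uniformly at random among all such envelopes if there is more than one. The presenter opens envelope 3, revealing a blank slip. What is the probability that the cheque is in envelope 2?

Condition on the true location of the cheque.
If it is in envelope 1 (prior 1/8): the presenter has 3 equally likely choices, so probability 1/3; weight (1/8)·(1/3) = 1/24.
If it is in either of envelopes 2 and 4 (prior 3/8 each): the presenter has 2 equally likely choices, so probability 1/2; weight (3/8)·(1/2) = 3/16 each.
If it is in envelope 3 (prior 1/8): the presenter opened envelope 3, so this case is ruled out; weight (1/8)·0 = 0.
The weights sum to 5/12.
So P(the cheque in envelope 2 | the presenter opened envelope 3) = (3/16) / (5/12) = 9/20.

9/20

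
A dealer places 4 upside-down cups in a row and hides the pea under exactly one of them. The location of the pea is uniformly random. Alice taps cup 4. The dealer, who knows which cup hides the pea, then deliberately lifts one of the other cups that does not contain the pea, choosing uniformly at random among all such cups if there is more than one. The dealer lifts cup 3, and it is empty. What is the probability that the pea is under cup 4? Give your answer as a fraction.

1/4

Apply Bayes' rule, conditioning on where the pea actually is.
If it is under either of cups 1 and 2 (prior 1/4 each): the dealer has 2 equally likely choices, so probability 1/2; weight (1/4)·(1/2) = 1/8 each.
If it is under cup 3 (prior 1/4): the dealer opened cup 3, so this case is ruled out; weight (1/4)·0 = 0.
If it is under cup 4 (prior 1/4): the dealer has 3 equally likely choices, so probability 1/3; weight (1/4)·(1/3) = 1/12.
The weights sum to 1/3.
So P(the pea under cup 4 | the dealer opened cup 3) = (1/12) / (1/3) = 1/4.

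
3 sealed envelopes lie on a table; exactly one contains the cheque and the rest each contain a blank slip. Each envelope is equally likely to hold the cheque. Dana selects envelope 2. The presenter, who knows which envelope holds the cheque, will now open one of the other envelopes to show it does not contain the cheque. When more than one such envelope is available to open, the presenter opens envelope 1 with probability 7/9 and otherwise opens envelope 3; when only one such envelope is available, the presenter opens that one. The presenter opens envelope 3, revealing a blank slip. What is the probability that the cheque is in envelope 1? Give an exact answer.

9/11

Consider each possible location of the cheque in turn.
If it is in envelope 1 (prior 1/3): only envelope 3 is available, probability 1; weight (1/3)·1 = 1/3.
If it is in envelope 2 (prior 1/3): envelope 1 is available but not opened, probability 2/9; weight (1/3)·(2/9) = 2/27.
If it is in envelope 3 (prior 1/3): the presenter opened envelope 3, so this case is ruled out; weight (1/3)·0 = 0.
The weights sum to 11/27.
So P(the cheque in envelope 1 | the presenter opened envelope 3) = (1/3) / (11/27) = 9/11.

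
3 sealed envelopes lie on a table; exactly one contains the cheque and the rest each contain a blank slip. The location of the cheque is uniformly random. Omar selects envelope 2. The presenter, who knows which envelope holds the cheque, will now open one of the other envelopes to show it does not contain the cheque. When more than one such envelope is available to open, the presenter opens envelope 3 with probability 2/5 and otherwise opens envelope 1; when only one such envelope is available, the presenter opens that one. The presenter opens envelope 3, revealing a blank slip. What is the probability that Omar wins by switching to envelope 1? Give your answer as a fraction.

Apply Bayes' rule, conditioning on where the cheque actually is.
If it is in envelope 1 (prior 1/3): only envelope 3 is available, probability 1; weight (1/3)·1 = 1/3.
If it is in envelope 2 (prior 1/3): envelope 3 is available, opened with probability 2/5; weight (1/3)·(2/5) = 2/15.
If it is in envelope 3 (prior 1/3): the presenter opened envelope 3, so this case is ruled out; weight (1/3)·0 = 0.
The weights sum to 7/15.
So P(the cheque in envelope 1 | the presenter opened envelope 3) = (1/3) / (7/15) = 5/7.

5/7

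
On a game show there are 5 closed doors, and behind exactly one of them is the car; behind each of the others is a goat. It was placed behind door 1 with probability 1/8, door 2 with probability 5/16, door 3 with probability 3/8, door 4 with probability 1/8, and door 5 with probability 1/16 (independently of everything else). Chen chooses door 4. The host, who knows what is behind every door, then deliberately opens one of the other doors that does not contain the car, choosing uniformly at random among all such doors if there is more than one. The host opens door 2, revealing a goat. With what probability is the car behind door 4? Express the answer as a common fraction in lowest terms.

Condition on the true location of the car.
If it is behind door 1 (prior 1/8): the host has 3 equally likely choices, so probability 1/3; weight (1/8)·(1/3) = 1/24.
If it is behind door 2 (prior 5/16): the host opened door 2, so this case is ruled out; weight (5/16)·0 = 0.
If it is behind door 3 (prior 3/8): the host has 3 equally likely choices, so probability 1/3; weight (3/8)·(1/3) = 1/8.
If it is behind door 4 (prior 1/8): the host has 4 equally likely choices, so probability 1/4; weight (1/8)·(1/4) = 1/32.
If it is behind door 5 (prior 1/16): the host has 3 equally likely choices, so probability 1/3; weight (1/16)·(1/3) = 1/48.
The weights sum to 7/32.
So P(the car behind door 4 | the host opened door 2) = (1/32) / (7/32) = 1/7.

1/7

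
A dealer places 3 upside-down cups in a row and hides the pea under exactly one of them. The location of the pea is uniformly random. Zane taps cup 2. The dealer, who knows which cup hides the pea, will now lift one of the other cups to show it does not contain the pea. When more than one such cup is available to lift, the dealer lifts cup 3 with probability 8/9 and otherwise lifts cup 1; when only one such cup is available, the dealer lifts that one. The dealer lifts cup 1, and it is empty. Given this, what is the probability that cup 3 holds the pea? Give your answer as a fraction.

Condition on the true location of the pea.
If it is under cup 1 (prior 1/3): the dealer opened cup 1, so this case is ruled out; weight (1/3)·0 = 0.
If it is under cup 2 (prior 1/3): cup 3 is available but not opened, probability 1/9; weight (1/3)·(1/9) = 1/27.
If it is under cup 3 (prior 1/3): only cup 1 is available, probability 1; weight (1/3)·1 = 1/3.
The weights sum to 10/27.
So P(the pea under cup 3 | the dealer opened cup 1) = (1/3) / (10/27) = 9/10.

9/10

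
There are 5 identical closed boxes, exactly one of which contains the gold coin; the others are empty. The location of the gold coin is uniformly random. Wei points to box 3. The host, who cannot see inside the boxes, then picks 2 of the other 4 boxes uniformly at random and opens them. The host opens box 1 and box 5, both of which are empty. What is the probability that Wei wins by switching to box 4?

Apply Bayes' rule, conditioning on where the gold coin actually is.
If it is in either of boxes 1 and 5 (prior 1/5 each): that box was opened and seen not to hold the prize — ruled out; weight (1/5)·0 = 0 each.
If it is in any of boxes 2, 3, and 4 (prior 1/5 each): the host picks exactly this set with probability 1/6 regardless, and none is the prize; weight (1/5)·(1/6) = 1/30 each.
The weights sum to 1/10.
So P(the gold coin in box 4 | the host opened box 1 and box 5) = (1/30) / (1/10) = 1/3.

1/3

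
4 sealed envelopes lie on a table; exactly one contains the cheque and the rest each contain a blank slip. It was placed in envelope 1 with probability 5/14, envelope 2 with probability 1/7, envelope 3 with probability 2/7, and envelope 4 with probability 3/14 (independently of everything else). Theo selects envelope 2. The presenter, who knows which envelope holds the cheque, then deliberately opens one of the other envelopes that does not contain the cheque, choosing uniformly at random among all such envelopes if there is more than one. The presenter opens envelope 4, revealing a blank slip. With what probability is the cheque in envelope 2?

4/31

Consider each possible location of the cheque in turn.
If it is in envelope 1 (prior 5/14): the presenter has 2 equally likely choices, so probability 1/2; weight (5/14)·(1/2) = 5/28.
If it is in envelope 2 (prior 1/7): the presenter has 3 equally likely choices, so probability 1/3; weight (1/7)·(1/3) = 1/21.
If it is in envelope 3 (prior 2/7): the presenter has 2 equally likely choices, so probability 1/2; weight (2/7)·(1/2) = 1/7.
If it is in envelope 4 (prior 3/14): the presenter opened envelope 4, so this case is ruled out; weight (3/14)·0 = 0.
The weights sum to 31/84.
So P(the cheque in envelope 2 | the presenter opened envelope 4) = (1/21) / (31/84) = 4/31.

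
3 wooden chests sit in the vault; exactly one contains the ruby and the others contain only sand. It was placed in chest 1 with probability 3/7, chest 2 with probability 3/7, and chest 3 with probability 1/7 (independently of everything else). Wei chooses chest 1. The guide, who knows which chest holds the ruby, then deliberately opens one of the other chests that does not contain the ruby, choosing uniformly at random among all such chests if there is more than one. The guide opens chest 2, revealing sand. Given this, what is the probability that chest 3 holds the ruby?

2/5

Apply Bayes' rule, conditioning on where the ruby actually is.
If it is in chest 1 (prior 3/7): the guide has 2 equally likely choices, so probability 1/2; weight (3/7)·(1/2) = 3/14.
If it is in chest 2 (prior 3/7): the guide opened chest 2, so this case is ruled out; weight (3/7)·0 = 0.
If it is in chest 3 (prior 1/7): the guide has no choice, probability 1; weight (1/7)·1 = 1/7.
The weights sum to 5/14.
So P(the ruby in chest 3 | the guide opened chest 2) = (1/7) / (5/14) = 2/5.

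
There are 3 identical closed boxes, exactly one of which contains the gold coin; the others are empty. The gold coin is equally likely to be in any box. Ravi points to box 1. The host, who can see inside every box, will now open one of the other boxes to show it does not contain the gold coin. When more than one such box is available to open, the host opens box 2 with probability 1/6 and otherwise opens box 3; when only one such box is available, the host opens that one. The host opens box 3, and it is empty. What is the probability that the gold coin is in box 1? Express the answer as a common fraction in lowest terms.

5/11

Condition on the true location of the gold coin.
If it is in box 1 (prior 1/3): box 2 is available but not opened, probability 5/6; weight (1/3)·(5/6) = 5/18.
If it is in box 2 (prior 1/3): only box 3 is available, probability 1; weight (1/3)·1 = 1/3.
If it is in box 3 (prior 1/3): the host opened box 3, so this case is ruled out; weight (1/3)·0 = 0.
The weights sum to 11/18.
So P(the gold coin in box 1 | the host opened box 3) = (5/18) / (11/18) = 5/11.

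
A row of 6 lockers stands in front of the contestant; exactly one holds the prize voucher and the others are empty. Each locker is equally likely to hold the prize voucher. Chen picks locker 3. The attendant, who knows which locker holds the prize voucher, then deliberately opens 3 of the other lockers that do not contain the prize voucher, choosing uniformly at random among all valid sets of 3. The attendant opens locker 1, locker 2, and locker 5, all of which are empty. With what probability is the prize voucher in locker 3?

Apply Bayes' rule, conditioning on where the prize voucher actually is.
If it is in any of lockers 1, 2, and 5 (prior 1/6 each): that locker was opened and seen not to hold the prize — ruled out; weight (1/6)·0 = 0 each.
If it is in locker 3 (prior 1/6): the attendant has 10 equally likely choices, so probability 1/10; weight (1/6)·(1/10) = 1/60.
If it is in either of lockers 4 and 6 (prior 1/6 each): the attendant has 4 equally likely choices, so probability 1/4; weight (1/6)·(1/4) = 1/24 each.
The weights sum to 1/10.
So P(the prize voucher in locker 3 | the attendant opened locker 1, locker 2, and locker 5) = (1/60) / (1/10) = 1/6.

1/6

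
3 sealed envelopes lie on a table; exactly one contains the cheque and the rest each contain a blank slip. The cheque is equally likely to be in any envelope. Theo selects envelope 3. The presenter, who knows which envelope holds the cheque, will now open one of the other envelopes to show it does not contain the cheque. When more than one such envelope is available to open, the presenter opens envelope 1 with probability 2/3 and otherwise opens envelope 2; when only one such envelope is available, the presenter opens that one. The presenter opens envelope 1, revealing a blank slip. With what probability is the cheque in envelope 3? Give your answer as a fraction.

Apply Bayes' rule, conditioning on where the cheque actually is.
If it is in envelope 1 (prior 1/3): the presenter opened envelope 1, so this case is ruled out; weight (1/3)·0 = 0.
If it is in envelope 2 (prior 1/3): only envelope 1 is available, probability 1; weight (1/3)·1 = 1/3.
If it is in envelope 3 (prior 1/3): envelope 1 is available, opened with probability 2/3; weight (1/3)·(2/3) = 2/9.
The weights sum to 5/9.
So P(the cheque in envelope 3 | the presenter opened envelope 1) = (2/9) / (5/9) = 2/5.

2/5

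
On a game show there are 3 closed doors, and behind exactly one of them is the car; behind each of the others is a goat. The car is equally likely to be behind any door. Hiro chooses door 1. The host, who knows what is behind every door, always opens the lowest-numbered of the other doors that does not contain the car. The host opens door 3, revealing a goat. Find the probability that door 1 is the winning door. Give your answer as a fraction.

Consider each possible location of the car in turn.
If it is behind door 1 (prior 1/3): the host would have opened door 2 instead, probability 0; weight (1/3)·0 = 0.
If it is behind door 2 (prior 1/3): door 3 is the lowest-numbered option available, probability 1; weight (1/3)·1 = 1/3.
If it is behind door 3 (prior 1/3): the host opened door 3, so this case is ruled out; weight (1/3)·0 = 0.
The weights sum to 1/3.
So P(the car behind door 1 | the host opened door 3) = 0 / (1/3) = 0.

0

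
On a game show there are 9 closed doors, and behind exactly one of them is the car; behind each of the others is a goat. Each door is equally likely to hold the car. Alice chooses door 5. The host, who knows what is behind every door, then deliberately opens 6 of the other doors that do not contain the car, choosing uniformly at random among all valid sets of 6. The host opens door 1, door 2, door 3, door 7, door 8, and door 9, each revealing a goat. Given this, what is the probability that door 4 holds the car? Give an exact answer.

Apply Bayes' rule, conditioning on where the car actually is.
If it is behind any of doors 1, 2, 3, 7, 8, and 9 (prior 1/9 each): that door was opened and seen not to hold the prize — ruled out; weight (1/9)·0 = 0 each.
If it is behind either of doors 4 and 6 (prior 1/9 each): the host has 7 equally likely choices, so probability 1/7; weight (1/9)·(1/7) = 1/63 each.
If it is behind door 5 (prior 1/9): the host has 28 equally likely choices, so probability 1/28; weight (1/9)·(1/28) = 1/252.
The weights sum to 1/28.
So P(the car behind door 4 | the host opened door 1, door 2, door 3, door 7, door 8, and door 9) = (1/63) / (1/28) = 4/9.

4/9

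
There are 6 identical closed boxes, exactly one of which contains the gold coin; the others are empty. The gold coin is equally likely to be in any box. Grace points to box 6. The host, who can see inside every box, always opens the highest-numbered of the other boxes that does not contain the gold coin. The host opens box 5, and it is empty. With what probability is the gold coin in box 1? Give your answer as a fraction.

Condition on the true location of the gold coin.
If it is in any of boxes 1, 2, 3, 4, and 6 (prior 1/6 each): box 5 is the highest-numbered option available, probability 1; weight (1/6)·1 = 1/6 each.
If it is in box 5 (prior 1/6): the host opened box 5, so this case is ruled out; weight (1/6)·0 = 0.
The weights sum to 5/6.
So P(the gold coin in box 1 | the host opened box 5) = (1/6) / (5/6) = 1/5.

1/5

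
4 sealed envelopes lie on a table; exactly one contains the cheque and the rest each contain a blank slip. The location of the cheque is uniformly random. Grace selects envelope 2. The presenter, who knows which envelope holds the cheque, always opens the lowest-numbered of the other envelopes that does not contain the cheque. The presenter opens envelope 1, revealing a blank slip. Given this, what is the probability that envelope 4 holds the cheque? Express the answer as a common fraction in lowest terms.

Apply Bayes' rule, conditioning on where the cheque actually is.
If it is in envelope 1 (prior 1/4): the presenter opened envelope 1, so this case is ruled out; weight (1/4)·0 = 0.
If it is in any of envelopes 2, 3, and 4 (prior 1/4 each): envelope 1 is the lowest-numbered option available, probability 1; weight (1/4)·1 = 1/4 each.
The weights sum to 3/4.
So P(the cheque in envelope 4 | the presenter opened envelope 1) = (1/4) / (3/4) = 1/3.

1/3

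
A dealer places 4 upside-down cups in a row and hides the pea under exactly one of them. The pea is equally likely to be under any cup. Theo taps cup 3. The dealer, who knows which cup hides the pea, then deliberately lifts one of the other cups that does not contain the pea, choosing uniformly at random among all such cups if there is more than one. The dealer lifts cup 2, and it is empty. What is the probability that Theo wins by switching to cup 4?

Condition on the true location of the pea.
If it is under either of cups 1 and 4 (prior 1/4 each): the dealer has 2 equally likely choices, so probability 1/2; weight (1/4)·(1/2) = 1/8 each.
If it is under cup 2 (prior 1/4): the dealer opened cup 2, so this case is ruled out; weight (1/4)·0 = 0.
If it is under cup 3 (prior 1/4): the dealer has 3 equally likely choices, so probability 1/3; weight (1/4)·(1/3) = 1/12.
The weights sum to 1/3.
So P(the pea under cup 4 | the dealer opened cup 2) = (1/8) / (1/3) = 3/8.

3/8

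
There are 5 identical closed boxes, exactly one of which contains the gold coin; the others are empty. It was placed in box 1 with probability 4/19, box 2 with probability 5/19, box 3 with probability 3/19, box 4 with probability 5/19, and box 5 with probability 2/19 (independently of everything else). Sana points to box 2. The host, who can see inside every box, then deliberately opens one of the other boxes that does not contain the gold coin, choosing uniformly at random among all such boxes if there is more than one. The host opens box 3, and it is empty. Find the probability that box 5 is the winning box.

8/59

Condition on the true location of the gold coin.
If it is in box 1 (prior 4/19): the host has 3 equally likely choices, so probability 1/3; weight (4/19)·(1/3) = 4/57.
If it is in box 2 (prior 5/19): the host has 4 equally likely choices, so probability 1/4; weight (5/19)·(1/4) = 5/76.
If it is in box 3 (prior 3/19): the host opened box 3, so this case is ruled out; weight (3/19)·0 = 0.
If it is in box 4 (prior 5/19): the host has 3 equally likely choices, so probability 1/3; weight (5/19)·(1/3) = 5/57.
If it is in box 5 (prior 2/19): the host has 3 equally likely choices, so probability 1/3; weight (2/19)·(1/3) = 2/57.
The weights sum to 59/228.
So P(the gold coin in box 5 | the host opened box 3) = (2/57) / (59/228) = 8/59.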